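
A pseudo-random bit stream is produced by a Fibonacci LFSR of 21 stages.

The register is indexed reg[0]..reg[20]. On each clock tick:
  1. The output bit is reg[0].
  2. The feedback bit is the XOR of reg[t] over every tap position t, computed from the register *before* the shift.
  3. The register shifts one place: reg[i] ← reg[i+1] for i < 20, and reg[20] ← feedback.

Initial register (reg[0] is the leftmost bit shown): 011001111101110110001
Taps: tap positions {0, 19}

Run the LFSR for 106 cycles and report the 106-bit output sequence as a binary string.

0110011111011101100010010110011100100101000010010110000101110101000010010101110010001010111101110010111110

tick  register→output (feedback)
  0  011001111101110110001→0 (0)
  1  110011111011101100010→1 (0)
  2  100111110111011000100→1 (1)
  3  001111101110110001001→0 (0)
  4  011111011101100010010→0 (1)
  5  111110111011000100101→1 (1)
  6  111101110110001001011→1 (0)
  7  111011101100010010110→1 (0)
  8  110111011000100101100→1 (1)
  9  101110110001001011001→1 (1)
 10  011101100010010110011→0 (1)
 11  111011000100101100111→1 (0)
 12  110110001001011001110→1 (0)
 13  101100010010110011100→1 (1)
 14  011000100101100111001→0 (0)
 15  110001001011001110010→1 (0)
 16  100010010110011100100→1 (1)
 17  000100101100111001001→0 (0)
 18  001001011001110010010→0 (1)
 19  010010110011100100101→0 (0)
 20  100101100111001001010→1 (0)
 21  001011001110010010100→0 (0)
 22  010110011100100101000→0 (0)
 23  101100111001001010000→1 (1)
 24  011001110010010100001→0 (0)
 25  110011100100101000010→1 (0)
 26  100111001001010000100→1 (1)
 27  001110010010100001001→0 (0)
 28  011100100101000010010→0 (1)
 29  111001001010000100101→1 (1)
 30  110010010100001001011→1 (0)
 31  100100101000010010110→1 (0)
 32  001001010000100101100→0 (0)
 33  010010100001001011000→0 (0)
 34  100101000010010110000→1 (1)
 35  001010000100101100001→0 (0)
 36  010100001001011000010→0 (1)
 37  101000010010110000101→1 (1)
 38  010000100101100001011→0 (1)
 39  100001001011000010111→1 (0)
 40  000010010110000101110→0 (1)
 41  000100101100001011101→0 (0)
 42  001001011000010111010→0 (1)
 43  010010110000101110101→0 (0)
 44  100101100001011101010→1 (0)
 45  001011000010111010100→0 (0)
 46  010110000101110101000→0 (0)
 47  101100001011101010000→1 (1)
 48  011000010111010100001→0 (0)
 49  110000101110101000010→1 (0)
 50  100001011101010000100→1 (1)
 51  000010111010100001001→0 (0)
 52  000101110101000010010→0 (1)
 53  001011101010000100101→0 (0)
 54  010111010100001001010→0 (1)
 55  101110101000010010101→1 (1)
 56  011101010000100101011→0 (1)
 57  111010100001001010111→1 (0)
 58  110101000010010101110→1 (0)
 59  101010000100101011100→1 (1)
 60  010100001001010111001→0 (0)
 61  101000010010101110010→1 (0)
 62  010000100101011100100→0 (0)
 63  100001001010111001000→1 (1)
 64  000010010101110010001→0 (0)
 65  000100101011100100010→0 (1)
 66  001001010111001000101→0 (0)
 67  010010101110010001010→0 (1)
 68  100101011100100010101→1 (1)
 69  001010111001000101011→0 (1)
 70  010101110010001010111→0 (1)
 71  101011100100010101111→1 (0)
 72  010111001000101011110→0 (1)
 73  101110010001010111101→1 (1)
 74  011100100010101111011→0 (1)
 75  111001000101011110111→1 (0)
 76  110010001010111101110→1 (0)
 77  100100010101111011100→1 (1)
 78  001000101011110111001→0 (0)
 79  010001010111101110010→0 (1)
 80  100010101111011100101→1 (1)
 81  000101011110111001011→0 (1)
 82  001010111101110010111→0 (1)
 83  010101111011100101111→0 (1)
 84  101011110111001011111→1 (0)
 85  010111101110010111110→0 (1)
 86  101111011100101111101→1 (1)
 87  011110111001011111011→0 (1)
 88  111101110010111110111→1 (0)
 89  111011100101111101110→1 (0)
 90  110111001011111011100→1 (1)
 91  101110010111110111001→1 (1)
 92  011100101111101110011→0 (1)
 93  111001011111011100111→1 (0)
 94  110010111110111001110→1 (0)
 95  100101111101110011100→1 (1)
 96  001011111011100111001→0 (0)
 97  010111110111001110010→0 (1)
 98  101111101110011100101→1 (1)
 99  011111011100111001011→0 (1)
100  111110111001110010111→1 (0)
101  111101110011100101110→1 (0)
102  111011100111001011100→1 (1)
103  110111001110010111001→1 (1)
104  101110011100101110011→1 (0)
105  011100111001011100110→0 (1)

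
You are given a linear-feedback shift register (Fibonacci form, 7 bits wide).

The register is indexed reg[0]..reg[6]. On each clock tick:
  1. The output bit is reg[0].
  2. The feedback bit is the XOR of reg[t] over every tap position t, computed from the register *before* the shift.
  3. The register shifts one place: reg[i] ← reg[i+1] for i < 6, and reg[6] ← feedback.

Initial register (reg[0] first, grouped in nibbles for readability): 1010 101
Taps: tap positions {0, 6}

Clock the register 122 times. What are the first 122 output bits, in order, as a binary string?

10101010011001110111010010110001101111011010110110010010001110000101111100101011100110100010011110001010000110000010000001

step | reg (before) | out | fb
   0 | 1010101 | 1 | 0
   1 | 0101010 | 0 | 0
   2 | 1010100 | 1 | 1
   3 | 0101001 | 0 | 1
   4 | 1010011 | 1 | 0
   5 | 0100110 | 0 | 0
   6 | 1001100 | 1 | 1
   7 | 0011001 | 0 | 1
   8 | 0110011 | 0 | 1
   9 | 1100111 | 1 | 0
  10 | 1001110 | 1 | 1
  11 | 0011101 | 0 | 1
  12 | 0111011 | 0 | 1
  13 | 1110111 | 1 | 0
  14 | 1101110 | 1 | 1
  15 | 1011101 | 1 | 0
  16 | 0111010 | 0 | 0
  17 | 1110100 | 1 | 1
  18 | 1101001 | 1 | 0
  19 | 1010010 | 1 | 1
  20 | 0100101 | 0 | 1
  21 | 1001011 | 1 | 0
  22 | 0010110 | 0 | 0
  23 | 0101100 | 0 | 0
  24 | 1011000 | 1 | 1
  25 | 0110001 | 0 | 1
  26 | 1100011 | 1 | 0
  27 | 1000110 | 1 | 1
  28 | 0001101 | 0 | 1
  29 | 0011011 | 0 | 1
  30 | 0110111 | 0 | 1
  31 | 1101111 | 1 | 0
  32 | 1011110 | 1 | 1
  33 | 0111101 | 0 | 1
  34 | 1111011 | 1 | 0
  35 | 1110110 | 1 | 1
  36 | 1101101 | 1 | 0
  37 | 1011010 | 1 | 1
  38 | 0110101 | 0 | 1
  39 | 1101011 | 1 | 0
  40 | 1010110 | 1 | 1
  41 | 0101101 | 0 | 1
  42 | 1011011 | 1 | 0
  43 | 0110110 | 0 | 0
  44 | 1101100 | 1 | 1
  45 | 1011001 | 1 | 0
  46 | 0110010 | 0 | 0
  47 | 1100100 | 1 | 1
  48 | 1001001 | 1 | 0
  49 | 0010010 | 0 | 0
  50 | 0100100 | 0 | 0
  51 | 1001000 | 1 | 1
  52 | 0010001 | 0 | 1
  53 | 0100011 | 0 | 1
  54 | 1000111 | 1 | 0
  55 | 0001110 | 0 | 0
  56 | 0011100 | 0 | 0
  57 | 0111000 | 0 | 0
  58 | 1110000 | 1 | 1
  59 | 1100001 | 1 | 0
  60 | 1000010 | 1 | 1
  61 | 0000101 | 0 | 1
  62 | 0001011 | 0 | 1
  63 | 0010111 | 0 | 1
  64 | 0101111 | 0 | 1
  65 | 1011111 | 1 | 0
  66 | 0111110 | 0 | 0
  67 | 1111100 | 1 | 1
  68 | 1111001 | 1 | 0
  69 | 1110010 | 1 | 1
  70 | 1100101 | 1 | 0
  71 | 1001010 | 1 | 1
  72 | 0010101 | 0 | 1
  73 | 0101011 | 0 | 1
  74 | 1010111 | 1 | 0
  75 | 0101110 | 0 | 0
  76 | 1011100 | 1 | 1
  77 | 0111001 | 0 | 1
  78 | 1110011 | 1 | 0
  79 | 1100110 | 1 | 1
  80 | 1001101 | 1 | 0
  81 | 0011010 | 0 | 0
  82 | 0110100 | 0 | 0
  83 | 1101000 | 1 | 1
  84 | 1010001 | 1 | 0
  85 | 0100010 | 0 | 0
  86 | 1000100 | 1 | 1
  87 | 0001001 | 0 | 1
  88 | 0010011 | 0 | 1
  89 | 0100111 | 0 | 1
  90 | 1001111 | 1 | 0
  91 | 0011110 | 0 | 0
  92 | 0111100 | 0 | 0
  93 | 1111000 | 1 | 1
  94 | 1110001 | 1 | 0
  95 | 1100010 | 1 | 1
  96 | 1000101 | 1 | 0
  97 | 0001010 | 0 | 0
  98 | 0010100 | 0 | 0
  99 | 0101000 | 0 | 0
 100 | 1010000 | 1 | 1
 101 | 0100001 | 0 | 1
 102 | 1000011 | 1 | 0
 103 | 0000110 | 0 | 0
 104 | 0001100 | 0 | 0
 105 | 0011000 | 0 | 0
 106 | 0110000 | 0 | 0
 107 | 1100000 | 1 | 1
 108 | 1000001 | 1 | 0
 109 | 0000010 | 0 | 0
 110 | 0000100 | 0 | 0
 111 | 0001000 | 0 | 0
 112 | 0010000 | 0 | 0
 113 | 0100000 | 0 | 0
 114 | 1000000 | 1 | 1
 115 | 0000001 | 0 | 1
 116 | 0000011 | 0 | 1
 117 | 0000111 | 0 | 1
 118 | 0001111 | 0 | 1
 119 | 0011111 | 0 | 1
 120 | 0111111 | 0 | 1
 121 | 1111111 | 1 | 0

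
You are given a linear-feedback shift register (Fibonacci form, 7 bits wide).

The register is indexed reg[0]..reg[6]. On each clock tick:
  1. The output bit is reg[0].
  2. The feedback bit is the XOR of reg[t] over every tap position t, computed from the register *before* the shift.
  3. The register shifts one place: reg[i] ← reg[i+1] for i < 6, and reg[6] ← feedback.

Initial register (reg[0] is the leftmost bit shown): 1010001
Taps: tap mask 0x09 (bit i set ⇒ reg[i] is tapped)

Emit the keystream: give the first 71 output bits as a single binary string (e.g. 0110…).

step | reg (before) | out | fb
   0 | 1010001 | 1 | 1
   1 | 0100011 | 0 | 0
   2 | 1000110 | 1 | 1
   3 | 0001101 | 0 | 1
   4 | 0011011 | 0 | 1
   5 | 0110111 | 0 | 0
   6 | 1101110 | 1 | 0
   7 | 1011100 | 1 | 0
   8 | 0111000 | 0 | 1
   9 | 1110001 | 1 | 1
  10 | 1100011 | 1 | 1
  11 | 1000111 | 1 | 1
  12 | 0001111 | 0 | 1
  13 | 0011111 | 0 | 1
  14 | 0111111 | 0 | 1
  15 | 1111111 | 1 | 0
  16 | 1111110 | 1 | 0
  17 | 1111100 | 1 | 0
  18 | 1111000 | 1 | 0
  19 | 1110000 | 1 | 1
  20 | 1100001 | 1 | 1
  21 | 1000011 | 1 | 1
  22 | 0000111 | 0 | 0
  23 | 0001110 | 0 | 1
  24 | 0011101 | 0 | 1
  25 | 0111011 | 0 | 1
  26 | 1110111 | 1 | 1
  27 | 1101111 | 1 | 0
  28 | 1011110 | 1 | 0
  29 | 0111100 | 0 | 1
  30 | 1111001 | 1 | 0
  31 | 1110010 | 1 | 1
  32 | 1100101 | 1 | 1
  33 | 1001011 | 1 | 0
  34 | 0010110 | 0 | 0
  35 | 0101100 | 0 | 1
  36 | 1011001 | 1 | 0
  37 | 0110010 | 0 | 0
  38 | 1100100 | 1 | 1
  39 | 1001001 | 1 | 0
  40 | 0010010 | 0 | 0
  41 | 0100100 | 0 | 0
  42 | 1001000 | 1 | 0
  43 | 0010000 | 0 | 0
  44 | 0100000 | 0 | 0
  45 | 1000000 | 1 | 1
  46 | 0000001 | 0 | 0
  47 | 0000010 | 0 | 0
  48 | 0000100 | 0 | 0
  49 | 0001000 | 0 | 1
  50 | 0010001 | 0 | 0
  51 | 0100010 | 0 | 0
  52 | 1000100 | 1 | 1
  53 | 0001001 | 0 | 1
  54 | 0010011 | 0 | 0
  55 | 0100110 | 0 | 0
  56 | 1001100 | 1 | 0
  57 | 0011000 | 0 | 1
  58 | 0110001 | 0 | 0
  59 | 1100010 | 1 | 1
  60 | 1000101 | 1 | 1
  61 | 0001011 | 0 | 1
  62 | 0010111 | 0 | 0
  63 | 0101110 | 0 | 1
  64 | 1011101 | 1 | 0
  65 | 0111010 | 0 | 1
  66 | 1110101 | 1 | 1
  67 | 1101011 | 1 | 0
  68 | 1010110 | 1 | 1
  69 | 0101101 | 0 | 1
  70 | 1011011 | 1 | 0

10100011011100011111110000111011110010110010010000001000100110001011101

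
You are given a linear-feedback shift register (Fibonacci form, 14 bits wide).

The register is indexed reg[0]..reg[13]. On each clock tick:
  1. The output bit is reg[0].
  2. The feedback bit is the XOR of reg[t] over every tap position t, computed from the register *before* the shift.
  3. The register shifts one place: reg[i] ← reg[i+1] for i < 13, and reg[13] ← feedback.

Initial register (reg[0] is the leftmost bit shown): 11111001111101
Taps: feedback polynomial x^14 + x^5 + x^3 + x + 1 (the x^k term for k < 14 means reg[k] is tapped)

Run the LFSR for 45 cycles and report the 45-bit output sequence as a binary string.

tick  register→output (feedback)
  0  11111001111101→1 (1)
  1  11110011111011→1 (1)
  2  11100111110111→1 (1)
  3  11001111101111→1 (1)
  4  10011111011111→1 (1)
  5  00111110111111→0 (0)
  6  01111101111110→0 (1)
  7  11111011111101→1 (1)
  8  11110111111011→1 (0)
  9  11101111110110→1 (1)
 10  11011111101101→1 (0)
 11  10111111011010→1 (1)
 12  01111110110101→0 (1)
 13  11111101101011→1 (0)
 14  11111011010110→1 (1)
 15  11110110101101→1 (0)
 16  11101101011010→1 (1)
 17  11011010110101→1 (1)
 18  10110101101011→1 (1)
 19  01101011010111→0 (1)
 20  11010110101111→1 (0)
 21  10101101011110→1 (0)
 22  01011010111100→0 (0)
 23  10110101111000→1 (1)
 24  01101011110001→0 (1)
 25  11010111100011→1 (0)
 26  10101111000110→1 (0)
 27  01011110001100→0 (1)
 28  10111100011001→1 (1)
 29  01111000110011→0 (0)
 30  11110001100110→1 (1)
 31  11100011001101→1 (0)
 32  11000110011010→1 (1)
 33  10001100110101→1 (0)
 34  00011001101010→0 (1)
 35  00110011010101→0 (1)
 36  01100110101011→0 (0)
 37  11001101010110→1 (1)
 38  10011010101101→1 (0)
 39  00110101011010→0 (0)
 40  01101010110100→0 (1)
 41  11010101101001→1 (0)
 42  10101011010010→1 (1)
 43  01010110100101→0 (1)
 44  10101101001011→1 (0)

111110011111011111101101011010111100011001101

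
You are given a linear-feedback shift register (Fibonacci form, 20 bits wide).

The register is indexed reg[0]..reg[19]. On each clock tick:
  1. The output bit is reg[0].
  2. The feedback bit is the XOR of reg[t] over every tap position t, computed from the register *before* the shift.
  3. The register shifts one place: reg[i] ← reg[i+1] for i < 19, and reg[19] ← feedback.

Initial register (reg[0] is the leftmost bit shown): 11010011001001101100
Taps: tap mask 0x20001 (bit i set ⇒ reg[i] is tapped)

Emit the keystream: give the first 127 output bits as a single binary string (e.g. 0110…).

1101001100100110110001011000001000101001011101101111110100110001010001110011010110100000011111001100001001001110000011011001011

k : reg_k → out_k, fb_k
0: 11010011001001101100 → 1, fb=0
1: 10100110010011011000 → 1, fb=1
2: 01001100100110110001 → 0, fb=0
3: 10011001001101100010 → 1, fb=1
4: 00110010011011000101 → 0, fb=1
5: 01100100110110001011 → 0, fb=0
6: 11001001101100010110 → 1, fb=0
7: 10010011011000101100 → 1, fb=0
8: 00100110110001011000 → 0, fb=0
9: 01001101100010110000 → 0, fb=0
10: 10011011000101100000 → 1, fb=1
11: 00110110001011000001 → 0, fb=0
12: 01101100010110000010 → 0, fb=0
13: 11011000101100000100 → 1, fb=0
14: 10110001011000001000 → 1, fb=1
15: 01100010110000010001 → 0, fb=0
16: 11000101100000100010 → 1, fb=1
17: 10001011000001000101 → 1, fb=0
18: 00010110000010001010 → 0, fb=0
19: 00101100000100010100 → 0, fb=1
20: 01011000001000101001 → 0, fb=0
21: 10110000010001010010 → 1, fb=1
22: 01100000100010100101 → 0, fb=1
23: 11000001000101001011 → 1, fb=1
24: 10000010001010010111 → 1, fb=0
25: 00000100010100101110 → 0, fb=1
26: 00001000101001011101 → 0, fb=1
27: 00010001010010111011 → 0, fb=0
28: 00100010100101110110 → 0, fb=1
29: 01000101001011101101 → 0, fb=1
30: 10001010010111011011 → 1, fb=1
31: 00010100101110110111 → 0, fb=1
32: 00101001011101101111 → 0, fb=1
33: 01010010111011011111 → 0, fb=1
34: 10100101110110111111 → 1, fb=0
35: 01001011101101111110 → 0, fb=1
36: 10010111011011111101 → 1, fb=0
37: 00101110110111111010 → 0, fb=0
38: 01011101101111110100 → 0, fb=1
39: 10111011011111101001 → 1, fb=1
40: 01110110111111010011 → 0, fb=0
41: 11101101111110100110 → 1, fb=0
42: 11011011111101001100 → 1, fb=0
43: 10110111111010011000 → 1, fb=1
44: 01101111110100110001 → 0, fb=0
45: 11011111101001100010 → 1, fb=1
46: 10111111010011000101 → 1, fb=0
47: 01111110100110001010 → 0, fb=0
48: 11111101001100010100 → 1, fb=0
49: 11111010011000101000 → 1, fb=1
50: 11110100110001010001 → 1, fb=1
51: 11101001100010100011 → 1, fb=1
52: 11010011000101000111 → 1, fb=0
53: 10100110001010001110 → 1, fb=0
54: 01001100010100011100 → 0, fb=1
55: 10011000101000111001 → 1, fb=1
56: 00110001010001110011 → 0, fb=0
57: 01100010100011100110 → 0, fb=1
58: 11000101000111001101 → 1, fb=0
59: 10001010001110011010 → 1, fb=1
60: 00010100011100110101 → 0, fb=1
61: 00101000111001101011 → 0, fb=0
62: 01010001110011010110 → 0, fb=1
63: 10100011100110101101 → 1, fb=0
64: 01000111001101011010 → 0, fb=0
65: 10001110011010110100 → 1, fb=0
66: 00011100110101101000 → 0, fb=0
67: 00111001101011010000 → 0, fb=0
68: 01110011010110100000 → 0, fb=0
69: 11100110101101000000 → 1, fb=1
70: 11001101011010000001 → 1, fb=1
71: 10011010110100000011 → 1, fb=1
72: 00110101101000000111 → 0, fb=1
73: 01101011010000001111 → 0, fb=1
74: 11010110100000011111 → 1, fb=0
75: 10101101000000111110 → 1, fb=0
76: 01011010000001111100 → 0, fb=1
77: 10110100000011111001 → 1, fb=1
78: 01101000000111110011 → 0, fb=0
79: 11010000001111100110 → 1, fb=0
80: 10100000011111001100 → 1, fb=0
81: 01000000111110011000 → 0, fb=0
82: 10000001111100110000 → 1, fb=1
83: 00000011111001100001 → 0, fb=0
84: 00000111110011000010 → 0, fb=0
85: 00001111100110000100 → 0, fb=1
86: 00011111001100001001 → 0, fb=0
87: 00111110011000010010 → 0, fb=0
88: 01111100110000100100 → 0, fb=1
89: 11111001100001001001 → 1, fb=1
90: 11110011000010010011 → 1, fb=1
91: 11100110000100100111 → 1, fb=0
92: 11001100001001001110 → 1, fb=0
93: 10011000010010011100 → 1, fb=0
94: 00110000100100111000 → 0, fb=0
95: 01100001001001110000 → 0, fb=0
96: 11000010010011100000 → 1, fb=1
97: 10000100100111000001 → 1, fb=1
98: 00001001001110000011 → 0, fb=0
99: 00010010011100000110 → 0, fb=1
100: 00100100111000001101 → 0, fb=1
101: 01001001110000011011 → 0, fb=0
102: 10010011100000110110 → 1, fb=0
103: 00100111000001101100 → 0, fb=1
104: 01001110000011011001 → 0, fb=0
105: 10011100000110110010 → 1, fb=1
106: 00111000001101100101 → 0, fb=1
107: 01110000011011001011 → 0, fb=0
108: 11100000110110010110 → 1, fb=0
109: 11000001101100101100 → 1, fb=0
110: 10000011011001011000 → 1, fb=1
111: 00000110110010110001 → 0, fb=0
112: 00001101100101100010 → 0, fb=0
113: 00011011001011000100 → 0, fb=1
114: 00110110010110001001 → 0, fb=0
115: 01101100101100010010 → 0, fb=0
116: 11011001011000100100 → 1, fb=0
117: 10110010110001001000 → 1, fb=1
118: 01100101100010010001 → 0, fb=0
119: 11001011000100100010 → 1, fb=1
120: 10010110001001000101 → 1, fb=0
121: 00101100010010001010 → 0, fb=0
122: 01011000100100010100 → 0, fb=1
123: 10110001001000101001 → 1, fb=1
124: 01100010010001010011 → 0, fb=0
125: 11000100100010100110 → 1, fb=0
126: 10001001000101001100 → 1, fb=0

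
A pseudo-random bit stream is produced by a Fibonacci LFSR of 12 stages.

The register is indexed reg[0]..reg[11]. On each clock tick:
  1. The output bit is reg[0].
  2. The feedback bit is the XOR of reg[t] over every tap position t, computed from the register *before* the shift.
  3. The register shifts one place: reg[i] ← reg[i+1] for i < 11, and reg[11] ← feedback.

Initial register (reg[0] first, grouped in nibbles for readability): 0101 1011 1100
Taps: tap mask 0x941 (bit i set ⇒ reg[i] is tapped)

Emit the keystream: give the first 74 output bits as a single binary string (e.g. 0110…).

step | reg (before) | out | fb
   0 | 010110111100 | 0 | 0
   1 | 101101111000 | 1 | 1
   2 | 011011110001 | 0 | 0
   3 | 110111100010 | 1 | 0
   4 | 101111000100 | 1 | 1
   5 | 011110001001 | 0 | 0
   6 | 111100010010 | 1 | 1
   7 | 111000100101 | 1 | 1
   8 | 110001001011 | 1 | 1
   9 | 100010010111 | 1 | 0
  10 | 000100101110 | 0 | 0
  11 | 001001011100 | 0 | 1
  12 | 010010111001 | 0 | 1
  13 | 100101110011 | 1 | 1
  14 | 001011100111 | 0 | 0
  15 | 010111001110 | 0 | 1
  16 | 101110011101 | 1 | 1
  17 | 011100111011 | 0 | 1
  18 | 111001110111 | 1 | 1
  19 | 110011101111 | 1 | 0
  20 | 100111011110 | 1 | 0
  21 | 001110111100 | 0 | 0
  22 | 011101111000 | 0 | 0
  23 | 111011110000 | 1 | 0
  24 | 110111100000 | 1 | 0
  25 | 101111000000 | 1 | 1
  26 | 011110000001 | 0 | 1
  27 | 111100000011 | 1 | 0
  28 | 111000000110 | 1 | 1
  29 | 110000001101 | 1 | 1
  30 | 100000011011 | 1 | 1
  31 | 000000110111 | 0 | 0
  32 | 000001101110 | 0 | 0
  33 | 000011011100 | 0 | 1
  34 | 000110111001 | 0 | 1
  35 | 001101110011 | 0 | 0
  36 | 011011100110 | 0 | 1
  37 | 110111001101 | 1 | 1
  38 | 101110011011 | 1 | 1
  39 | 011100110111 | 0 | 0
  40 | 111001101110 | 1 | 1
  41 | 110011011101 | 1 | 1
  42 | 100110111011 | 1 | 0
  43 | 001101110110 | 0 | 1
  44 | 011011101101 | 0 | 1
  45 | 110111011011 | 1 | 1
  46 | 101110110111 | 1 | 1
  47 | 011101101111 | 0 | 1
  48 | 111011011111 | 1 | 1
  49 | 110110111111 | 1 | 0
  50 | 101101111110 | 1 | 1
  51 | 011011111101 | 0 | 1
  52 | 110111111011 | 1 | 0
  53 | 101111110110 | 1 | 0
  54 | 011111101100 | 0 | 0
  55 | 111111011000 | 1 | 0
  56 | 111110110000 | 1 | 0
  57 | 111101100000 | 1 | 0
  58 | 111011000000 | 1 | 1
  59 | 110110000001 | 1 | 0
  60 | 101100000010 | 1 | 1
  61 | 011000000101 | 0 | 1
  62 | 110000001011 | 1 | 1
  63 | 100000010111 | 1 | 0
  64 | 000000101110 | 0 | 0
  65 | 000001011100 | 0 | 1
  66 | 000010111001 | 0 | 1
  67 | 000101110011 | 0 | 0
  68 | 001011100110 | 0 | 1
  69 | 010111001101 | 0 | 0
  70 | 101110011010 | 1 | 0
  71 | 011100110100 | 0 | 1
  72 | 111001101001 | 1 | 0
  73 | 110011010010 | 1 | 1

01011011110001001011100111011110000001101110011011101101111110110000001011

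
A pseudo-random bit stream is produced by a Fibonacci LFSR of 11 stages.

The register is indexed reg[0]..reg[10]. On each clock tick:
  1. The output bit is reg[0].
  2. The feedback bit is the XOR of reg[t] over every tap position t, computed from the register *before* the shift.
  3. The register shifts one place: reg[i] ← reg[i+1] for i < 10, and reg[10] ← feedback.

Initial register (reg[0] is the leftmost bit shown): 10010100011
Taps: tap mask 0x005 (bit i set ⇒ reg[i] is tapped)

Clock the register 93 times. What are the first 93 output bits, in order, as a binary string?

100101000111100010110011010011111100111000011110110011001011111111001000000111010000110100100

tick  register→output (feedback)
  0  10010100011→1 (1)
  1  00101000111→0 (1)
  2  01010001111→0 (0)
  3  10100011110→1 (0)
  4  01000111100→0 (0)
  5  10001111000→1 (1)
  6  00011110001→0 (0)
  7  00111100010→0 (1)
  8  01111000101→0 (1)
  9  11110001011→1 (0)
 10  11100010110→1 (0)
 11  11000101100→1 (1)
 12  10001011001→1 (1)
 13  00010110011→0 (0)
 14  00101100110→0 (1)
 15  01011001101→0 (0)
 16  10110011010→1 (0)
 17  01100110100→0 (1)
 18  11001101001→1 (1)
 19  10011010011→1 (1)
 20  00110100111→0 (1)
 21  01101001111→0 (1)
 22  11010011111→1 (1)
 23  10100111111→1 (0)
 24  01001111110→0 (0)
 25  10011111100→1 (1)
 26  00111111001→0 (1)
 27  01111110011→0 (1)
 28  11111100111→1 (0)
 29  11111001110→1 (0)
 30  11110011100→1 (0)
 31  11100111000→1 (0)
 32  11001110000→1 (1)
 33  10011100001→1 (1)
 34  00111000011→0 (1)
 35  01110000111→0 (1)
 36  11100001111→1 (0)
 37  11000011110→1 (1)
 38  10000111101→1 (1)
 39  00001111011→0 (0)
 40  00011110110→0 (0)
 41  00111101100→0 (1)
 42  01111011001→0 (1)
 43  11110110011→1 (0)
 44  11101100110→1 (0)
 45  11011001100→1 (1)
 46  10110011001→1 (0)
 47  01100110010→0 (1)
 48  11001100101→1 (1)
 49  10011001011→1 (1)
 50  00110010111→0 (1)
 51  01100101111→0 (1)
 52  11001011111→1 (1)
 53  10010111111→1 (1)
 54  00101111111→0 (1)
 55  01011111111→0 (0)
 56  10111111110→1 (0)
 57  01111111100→0 (1)
 58  11111111001→1 (0)
 59  11111110010→1 (0)
 60  11111100100→1 (0)
 61  11111001000→1 (0)
 62  11110010000→1 (0)
 63  11100100000→1 (0)
 64  11001000000→1 (1)
 65  10010000001→1 (1)
 66  00100000011→0 (1)
 67  01000000111→0 (0)
 68  10000001110→1 (1)
 69  00000011101→0 (0)
 70  00000111010→0 (0)
 71  00001110100→0 (0)
 72  00011101000→0 (0)
 73  00111010000→0 (1)
 74  01110100001→0 (1)
 75  11101000011→1 (0)
 76  11010000110→1 (1)
 77  10100001101→1 (0)
 78  01000011010→0 (0)
 79  10000110100→1 (1)
 80  00001101001→0 (0)
 81  00011010010→0 (0)
 82  00110100100→0 (1)
 83  01101001001→0 (1)
 84  11010010011→1 (1)
 85  10100100111→1 (0)
 86  01001001110→0 (0)
 87  10010011100→1 (1)
 88  00100111001→0 (1)
 89  01001110011→0 (0)
 90  10011100110→1 (1)
 91  00111001101→0 (1)
 92  01110011011→0 (1)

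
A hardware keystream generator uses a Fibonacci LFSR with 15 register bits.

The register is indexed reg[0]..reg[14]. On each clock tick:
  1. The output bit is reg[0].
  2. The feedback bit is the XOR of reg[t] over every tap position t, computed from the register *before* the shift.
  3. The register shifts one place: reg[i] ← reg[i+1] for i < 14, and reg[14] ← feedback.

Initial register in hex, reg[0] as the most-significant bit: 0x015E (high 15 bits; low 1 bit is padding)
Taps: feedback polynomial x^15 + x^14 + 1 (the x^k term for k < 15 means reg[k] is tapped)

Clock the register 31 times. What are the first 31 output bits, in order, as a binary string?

k : reg_k → out_k, fb_k
0: 000000010101111 → 0, fb=1
1: 000000101011111 → 0, fb=1
2: 000001010111111 → 0, fb=1
3: 000010101111111 → 0, fb=1
4: 000101011111111 → 0, fb=1
5: 001010111111111 → 0, fb=1
6: 010101111111111 → 0, fb=1
7: 101011111111111 → 1, fb=0
8: 010111111111110 → 0, fb=0
9: 101111111111100 → 1, fb=1
10: 011111111111001 → 0, fb=1
11: 111111111110011 → 1, fb=0
12: 111111111100110 → 1, fb=1
13: 111111111001101 → 1, fb=0
14: 111111110011010 → 1, fb=1
15: 111111100110101 → 1, fb=0
16: 111111001101010 → 1, fb=1
17: 111110011010101 → 1, fb=0
18: 111100110101010 → 1, fb=1
19: 111001101010101 → 1, fb=0
20: 110011010101010 → 1, fb=1
21: 100110101010101 → 1, fb=0
22: 001101010101010 → 0, fb=0
23: 011010101010100 → 0, fb=0
24: 110101010101000 → 1, fb=1
25: 101010101010001 → 1, fb=0
26: 010101010100010 → 0, fb=0
27: 101010101000100 → 1, fb=1
28: 010101010001001 → 0, fb=1
29: 101010100010011 → 1, fb=0
30: 010101000100110 → 0, fb=0

0000000101011111111111001101010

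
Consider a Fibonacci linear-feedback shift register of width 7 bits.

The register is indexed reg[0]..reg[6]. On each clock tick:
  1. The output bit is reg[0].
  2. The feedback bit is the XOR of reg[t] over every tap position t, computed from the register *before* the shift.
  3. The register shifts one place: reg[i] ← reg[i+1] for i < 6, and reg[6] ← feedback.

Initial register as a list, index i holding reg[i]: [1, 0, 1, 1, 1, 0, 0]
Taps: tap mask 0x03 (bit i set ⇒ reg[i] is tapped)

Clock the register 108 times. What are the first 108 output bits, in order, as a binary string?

101110011001010101111111000000100000110000101000111100100010110011101010011111010000111000100100110110101101

tick  register→output (feedback)
  0  1011100→1 (1)
  1  0111001→0 (1)
  2  1110011→1 (0)
  3  1100110→1 (0)
  4  1001100→1 (1)
  5  0011001→0 (0)
  6  0110010→0 (1)
  7  1100101→1 (0)
  8  1001010→1 (1)
  9  0010101→0 (0)
 10  0101010→0 (1)
 11  1010101→1 (1)
 12  0101011→0 (1)
 13  1010111→1 (1)
 14  0101111→0 (1)
 15  1011111→1 (1)
 16  0111111→0 (1)
 17  1111111→1 (0)
 18  1111110→1 (0)
 19  1111100→1 (0)
 20  1111000→1 (0)
 21  1110000→1 (0)
 22  1100000→1 (0)
 23  1000000→1 (1)
 24  0000001→0 (0)
 25  0000010→0 (0)
 26  0000100→0 (0)
 27  0001000→0 (0)
 28  0010000→0 (0)
 29  0100000→0 (1)
 30  1000001→1 (1)
 31  0000011→0 (0)
 32  0000110→0 (0)
 33  0001100→0 (0)
 34  0011000→0 (0)
 35  0110000→0 (1)
 36  1100001→1 (0)
 37  1000010→1 (1)
 38  0000101→0 (0)
 39  0001010→0 (0)
 40  0010100→0 (0)
 41  0101000→0 (1)
 42  1010001→1 (1)
 43  0100011→0 (1)
 44  1000111→1 (1)
 45  0001111→0 (0)
 46  0011110→0 (0)
 47  0111100→0 (1)
 48  1111001→1 (0)
 49  1110010→1 (0)
 50  1100100→1 (0)
 51  1001000→1 (1)
 52  0010001→0 (0)
 53  0100010→0 (1)
 54  1000101→1 (1)
 55  0001011→0 (0)
 56  0010110→0 (0)
 57  0101100→0 (1)
 58  1011001→1 (1)
 59  0110011→0 (1)
 60  1100111→1 (0)
 61  1001110→1 (1)
 62  0011101→0 (0)
 63  0111010→0 (1)
 64  1110101→1 (0)
 65  1101010→1 (0)
 66  1010100→1 (1)
 67  0101001→0 (1)
 68  1010011→1 (1)
 69  0100111→0 (1)
 70  1001111→1 (1)
 71  0011111→0 (0)
 72  0111110→0 (1)
 73  1111101→1 (0)
 74  1111010→1 (0)
 75  1110100→1 (0)
 76  1101000→1 (0)
 77  1010000→1 (1)
 78  0100001→0 (1)
 79  1000011→1 (1)
 80  0000111→0 (0)
 81  0001110→0 (0)
 82  0011100→0 (0)
 83  0111000→0 (1)
 84  1110001→1 (0)
 85  1100010→1 (0)
 86  1000100→1 (1)
 87  0001001→0 (0)
 88  0010010→0 (0)
 89  0100100→0 (1)
 90  1001001→1 (1)
 91  0010011→0 (0)
 92  0100110→0 (1)
 93  1001101→1 (1)
 94  0011011→0 (0)
 95  0110110→0 (1)
 96  1101101→1 (0)
 97  1011010→1 (1)
 98  0110101→0 (1)
 99  1101011→1 (0)
100  1010110→1 (1)
101  0101101→0 (1)
102  1011011→1 (1)
103  0110111→0 (1)
104  1101111→1 (0)
105  1011110→1 (1)
106  0111101→0 (1)
107  1111011→1 (0)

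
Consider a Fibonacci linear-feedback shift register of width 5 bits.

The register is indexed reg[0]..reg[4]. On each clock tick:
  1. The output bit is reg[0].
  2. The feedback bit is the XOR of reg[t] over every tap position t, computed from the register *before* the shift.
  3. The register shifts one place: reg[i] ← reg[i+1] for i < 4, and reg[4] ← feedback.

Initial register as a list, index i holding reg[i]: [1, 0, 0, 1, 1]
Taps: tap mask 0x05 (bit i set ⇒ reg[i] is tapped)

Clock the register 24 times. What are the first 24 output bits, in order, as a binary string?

100111110001101110101000

step | reg (before) | out | fb
   0 | 10011 | 1 | 1
   1 | 00111 | 0 | 1
   2 | 01111 | 0 | 1
   3 | 11111 | 1 | 0
   4 | 11110 | 1 | 0
   5 | 11100 | 1 | 0
   6 | 11000 | 1 | 1
   7 | 10001 | 1 | 1
   8 | 00011 | 0 | 0
   9 | 00110 | 0 | 1
  10 | 01101 | 0 | 1
  11 | 11011 | 1 | 1
  12 | 10111 | 1 | 0
  13 | 01110 | 0 | 1
  14 | 11101 | 1 | 0
  15 | 11010 | 1 | 1
  16 | 10101 | 1 | 0
  17 | 01010 | 0 | 0
  18 | 10100 | 1 | 0
  19 | 01000 | 0 | 0
  20 | 10000 | 1 | 1
  21 | 00001 | 0 | 0
  22 | 00010 | 0 | 0
  23 | 00100 | 0 | 1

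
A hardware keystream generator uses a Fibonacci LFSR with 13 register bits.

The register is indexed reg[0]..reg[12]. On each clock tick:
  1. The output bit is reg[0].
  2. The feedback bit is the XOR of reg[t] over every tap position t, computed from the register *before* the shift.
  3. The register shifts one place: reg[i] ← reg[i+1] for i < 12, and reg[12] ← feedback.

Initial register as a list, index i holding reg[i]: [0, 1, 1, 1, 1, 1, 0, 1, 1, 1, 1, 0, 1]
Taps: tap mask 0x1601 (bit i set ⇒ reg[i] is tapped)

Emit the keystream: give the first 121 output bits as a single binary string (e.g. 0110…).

step | reg (before) | out | fb
   0 | 0111110111101 | 0 | 1
   1 | 1111101111011 | 1 | 1
   2 | 1111011110111 | 1 | 1
   3 | 1110111101111 | 1 | 0
   4 | 1101111011110 | 1 | 1
   5 | 1011110111101 | 1 | 0
   6 | 0111101111010 | 0 | 1
   7 | 1111011110101 | 1 | 1
   8 | 1110111101011 | 1 | 1
   9 | 1101111010111 | 1 | 1
  10 | 1011110101111 | 1 | 0
  11 | 0111101011110 | 0 | 0
  12 | 1111010111100 | 1 | 1
  13 | 1110101111001 | 1 | 1
  14 | 1101011110011 | 1 | 0
  15 | 1010111100110 | 1 | 0
  16 | 0101111001100 | 0 | 0
  17 | 1011110011000 | 1 | 0
  18 | 0111100110000 | 0 | 0
  19 | 1111001100000 | 1 | 1
  20 | 1110011000001 | 1 | 0
  21 | 1100110000010 | 1 | 1
  22 | 1001100000101 | 1 | 1
  23 | 0011000001011 | 0 | 0
  24 | 0110000010110 | 0 | 1
  25 | 1100000101101 | 1 | 0
  26 | 1000001011010 | 1 | 0
  27 | 0000010110100 | 0 | 1
  28 | 0000101101001 | 0 | 0
  29 | 0001011010010 | 0 | 0
  30 | 0010110100100 | 0 | 1
  31 | 0101101001001 | 0 | 0
  32 | 1011010010010 | 1 | 1
  33 | 0110100100101 | 0 | 0
  34 | 1101001001010 | 1 | 0
  35 | 1010010010100 | 1 | 0
  36 | 0100100101000 | 0 | 1
  37 | 1001001010001 | 1 | 0
  38 | 0010010100010 | 0 | 0
  39 | 0100101000100 | 0 | 1
  40 | 1001010001001 | 1 | 1
  41 | 0010100010011 | 0 | 1
  42 | 0101000100111 | 0 | 0
  43 | 1010001001110 | 1 | 1
  44 | 0100010011101 | 0 | 1
  45 | 1000100111011 | 1 | 1
  46 | 0001001110111 | 0 | 0
  47 | 0010011101110 | 0 | 0
  48 | 0100111011100 | 0 | 0
  49 | 1001110111000 | 1 | 0
  50 | 0011101110000 | 0 | 0
  51 | 0111011100000 | 0 | 0
  52 | 1110111000000 | 1 | 1
  53 | 1101110000001 | 1 | 0
  54 | 1011100000010 | 1 | 1
  55 | 0111000000101 | 0 | 0
  56 | 1110000001010 | 1 | 0
  57 | 1100000010100 | 1 | 0
  58 | 1000000101000 | 1 | 0
  59 | 0000001010000 | 0 | 0
  60 | 0000010100000 | 0 | 0
  61 | 0000101000000 | 0 | 0
  62 | 0001010000000 | 0 | 0
  63 | 0010100000000 | 0 | 0
  64 | 0101000000000 | 0 | 0
  65 | 1010000000000 | 1 | 1
  66 | 0100000000001 | 0 | 1
  67 | 1000000000011 | 1 | 0
  68 | 0000000000110 | 0 | 1
  69 | 0000000001101 | 0 | 1
  70 | 0000000011011 | 0 | 0
  71 | 0000000110110 | 0 | 1
  72 | 0000001101101 | 0 | 1
  73 | 0000011011011 | 0 | 0
  74 | 0000110110110 | 0 | 1
  75 | 0001101101101 | 0 | 1
  76 | 0011011011011 | 0 | 0
  77 | 0110110110110 | 0 | 1
  78 | 1101101101101 | 1 | 0
  79 | 1011011011010 | 1 | 0
  80 | 0110110110100 | 0 | 1
  81 | 1101101101001 | 1 | 1
  82 | 1011011010011 | 1 | 0
  83 | 0110110100110 | 0 | 1
  84 | 1101101001101 | 1 | 0
  85 | 1011010011010 | 1 | 0
  86 | 0110100110100 | 0 | 1
  87 | 1101001101001 | 1 | 1
  88 | 1010011010011 | 1 | 0
  89 | 0100110100110 | 0 | 1
  90 | 1001101001101 | 1 | 0
  91 | 0011010011010 | 0 | 1
  92 | 0110100110101 | 0 | 0
  93 | 1101001101010 | 1 | 0
  94 | 1010011010100 | 1 | 0
  95 | 0100110101000 | 0 | 1
  96 | 1001101010001 | 1 | 0
  97 | 0011010100010 | 0 | 0
  98 | 0110101000100 | 0 | 1
  99 | 1101010001001 | 1 | 1
 100 | 1010100010011 | 1 | 0
 101 | 0101000100110 | 0 | 1
 102 | 1010001001101 | 1 | 0
 103 | 0100010011010 | 0 | 1
 104 | 1000100110101 | 1 | 1
 105 | 0001001101011 | 0 | 0
 106 | 0010011010110 | 0 | 1
 107 | 0100110101101 | 0 | 1
 108 | 1001101011011 | 1 | 1
 109 | 0011010110111 | 0 | 0
 110 | 0110101101110 | 0 | 0
 111 | 1101011011100 | 1 | 1
 112 | 1010110111001 | 1 | 1
 113 | 0101101110011 | 0 | 1
 114 | 1011011100111 | 1 | 1
 115 | 0110111001111 | 0 | 1
 116 | 1101110011111 | 1 | 0
 117 | 1011100111110 | 1 | 1
 118 | 0111001111101 | 0 | 1
 119 | 1110011111011 | 1 | 1
 120 | 1100111110111 | 1 | 1

0111110111101111010111100110000010110100100101000100111011100000010100000000001101101101101001101001101010001001101011011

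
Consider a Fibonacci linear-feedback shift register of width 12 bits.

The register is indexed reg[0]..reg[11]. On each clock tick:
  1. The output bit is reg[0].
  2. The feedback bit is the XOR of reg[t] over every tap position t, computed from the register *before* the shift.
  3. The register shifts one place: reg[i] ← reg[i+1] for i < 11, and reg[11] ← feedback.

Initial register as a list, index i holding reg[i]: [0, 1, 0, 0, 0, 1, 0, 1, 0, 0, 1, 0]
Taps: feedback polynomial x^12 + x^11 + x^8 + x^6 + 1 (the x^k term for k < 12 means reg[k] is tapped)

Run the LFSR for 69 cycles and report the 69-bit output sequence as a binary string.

k : reg_k → out_k, fb_k
0: 010001010010 → 0, fb=0
1: 100010100100 → 1, fb=0
2: 000101001000 → 0, fb=1
3: 001010010001 → 0, fb=1
4: 010100100011 → 0, fb=0
5: 101001000110 → 1, fb=1
6: 010010001101 → 0, fb=0
7: 100100011010 → 1, fb=0
8: 001000110100 → 0, fb=1
9: 010001101001 → 0, fb=1
10: 100011010011 → 1, fb=0
11: 000110100110 → 0, fb=1
12: 001101001101 → 0, fb=0
13: 011010011010 → 0, fb=1
14: 110100110101 → 1, fb=1
15: 101001101011 → 1, fb=0
16: 010011010110 → 0, fb=0
17: 100110101100 → 1, fb=1
18: 001101011001 → 0, fb=0
19: 011010110010 → 0, fb=1
20: 110101100101 → 1, fb=1
21: 101011001011 → 1, fb=1
22: 010110010111 → 0, fb=1
23: 101100101111 → 1, fb=0
24: 011001011110 → 0, fb=1
25: 110010111101 → 1, fb=0
26: 100101111010 → 1, fb=1
27: 001011110101 → 0, fb=0
28: 010111101010 → 0, fb=0
29: 101111010100 → 1, fb=1
30: 011110101001 → 0, fb=1
31: 111101010011 → 1, fb=0
32: 111010100110 → 1, fb=0
33: 110101001100 → 1, fb=0
34: 101010011000 → 1, fb=0
35: 010100110000 → 0, fb=1
36: 101001100001 → 1, fb=1
37: 010011000011 → 0, fb=1
38: 100110000111 → 1, fb=0
39: 001100001110 → 0, fb=1
40: 011000011101 → 0, fb=0
41: 110000111010 → 1, fb=1
42: 100001110101 → 1, fb=1
43: 000011101011 → 0, fb=1
44: 000111010111 → 0, fb=1
45: 001110101111 → 0, fb=1
46: 011101011111 → 0, fb=0
47: 111010111110 → 1, fb=1
48: 110101111101 → 1, fb=0
49: 101011111010 → 1, fb=1
50: 010111110101 → 0, fb=0
51: 101111101010 → 1, fb=1
52: 011111010101 → 0, fb=1
53: 111110101011 → 1, fb=0
54: 111101010110 → 1, fb=1
55: 111010101101 → 1, fb=0
56: 110101011010 → 1, fb=0
57: 101010110100 → 1, fb=0
58: 010101101000 → 0, fb=0
59: 101011010000 → 1, fb=1
60: 010110100001 → 0, fb=0
61: 101101000010 → 1, fb=1
62: 011010000101 → 0, fb=1
63: 110100001011 → 1, fb=1
64: 101000010111 → 1, fb=0
65: 010000101110 → 0, fb=0
66: 100001011100 → 1, fb=0
67: 000010111000 → 0, fb=0
68: 000101110000 → 0, fb=1

010001010010001101001101011001011110101001100001110101111101010110100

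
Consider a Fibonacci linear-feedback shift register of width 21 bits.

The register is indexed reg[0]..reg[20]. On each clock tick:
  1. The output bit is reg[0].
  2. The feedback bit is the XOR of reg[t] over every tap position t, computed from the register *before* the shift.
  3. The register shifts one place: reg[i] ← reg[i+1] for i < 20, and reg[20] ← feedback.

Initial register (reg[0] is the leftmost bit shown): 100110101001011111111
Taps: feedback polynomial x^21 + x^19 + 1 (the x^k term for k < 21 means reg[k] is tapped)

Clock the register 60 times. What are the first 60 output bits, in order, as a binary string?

step | reg (before) | out | fb
   0 | 100110101001011111111 | 1 | 0
   1 | 001101010010111111110 | 0 | 1
   2 | 011010100101111111101 | 0 | 0
   3 | 110101001011111111010 | 1 | 0
   4 | 101010010111111110100 | 1 | 1
   5 | 010100101111111101001 | 0 | 0
   6 | 101001011111111010010 | 1 | 0
   7 | 010010111111110100100 | 0 | 0
   8 | 100101111111101001000 | 1 | 1
   9 | 001011111111010010001 | 0 | 0
  10 | 010111111110100100010 | 0 | 1
  11 | 101111111101001000101 | 1 | 1
  12 | 011111111010010001011 | 0 | 1
  13 | 111111110100100010111 | 1 | 0
  14 | 111111101001000101110 | 1 | 0
  15 | 111111010010001011100 | 1 | 1
  16 | 111110100100010111001 | 1 | 1
  17 | 111101001000101110011 | 1 | 0
  18 | 111010010001011100110 | 1 | 0
  19 | 110100100010111001100 | 1 | 1
  20 | 101001000101110011001 | 1 | 1
  21 | 010010001011100110011 | 0 | 1
  22 | 100100010111001100111 | 1 | 0
  23 | 001000101110011001110 | 0 | 1
  24 | 010001011100110011101 | 0 | 0
  25 | 100010111001100111010 | 1 | 0
  26 | 000101110011001110100 | 0 | 0
  27 | 001011100110011101000 | 0 | 0
  28 | 010111001100111010000 | 0 | 0
  29 | 101110011001110100000 | 1 | 1
  30 | 011100110011101000001 | 0 | 0
  31 | 111001100111010000010 | 1 | 0
  32 | 110011001110100000100 | 1 | 1
  33 | 100110011101000001001 | 1 | 1
  34 | 001100111010000010011 | 0 | 1
  35 | 011001110100000100111 | 0 | 1
  36 | 110011101000001001111 | 1 | 0
  37 | 100111010000010011110 | 1 | 0
  38 | 001110100000100111100 | 0 | 0
  39 | 011101000001001111000 | 0 | 0
  40 | 111010000010011110000 | 1 | 1
  41 | 110100000100111100001 | 1 | 1
  42 | 101000001001111000011 | 1 | 0
  43 | 010000010011110000110 | 0 | 1
  44 | 100000100111100001101 | 1 | 1
  45 | 000001001111000011011 | 0 | 1
  46 | 000010011110000110111 | 0 | 1
  47 | 000100111100001101111 | 0 | 1
  48 | 001001111000011011111 | 0 | 1
  49 | 010011110000110111111 | 0 | 1
  50 | 100111100001101111111 | 1 | 0
  51 | 001111000011011111110 | 0 | 1
  52 | 011110000110111111101 | 0 | 0
  53 | 111100001101111111010 | 1 | 0
  54 | 111000011011111110100 | 1 | 1
  55 | 110000110111111101001 | 1 | 1
  56 | 100001101111111010011 | 1 | 0
  57 | 000011011111110100110 | 0 | 1
  58 | 000110111111101001101 | 0 | 0
  59 | 001101111111010011010 | 0 | 1

100110101001011111111010010001011100110011101000001001111000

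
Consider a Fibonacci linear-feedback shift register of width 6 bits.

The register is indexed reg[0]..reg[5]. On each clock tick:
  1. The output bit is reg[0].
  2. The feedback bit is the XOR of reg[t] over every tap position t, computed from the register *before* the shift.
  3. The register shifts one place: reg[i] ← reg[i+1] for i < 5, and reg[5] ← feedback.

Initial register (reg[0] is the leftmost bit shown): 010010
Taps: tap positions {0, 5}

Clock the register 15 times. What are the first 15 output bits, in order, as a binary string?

step | reg (before) | out | fb
   0 | 010010 | 0 | 0
   1 | 100100 | 1 | 1
   2 | 001001 | 0 | 1
   3 | 010011 | 0 | 1
   4 | 100111 | 1 | 0
   5 | 001110 | 0 | 0
   6 | 011100 | 0 | 0
   7 | 111000 | 1 | 1
   8 | 110001 | 1 | 0
   9 | 100010 | 1 | 1
  10 | 000101 | 0 | 1
  11 | 001011 | 0 | 1
  12 | 010111 | 0 | 1
  13 | 101111 | 1 | 0
  14 | 011110 | 0 | 0

010010011100010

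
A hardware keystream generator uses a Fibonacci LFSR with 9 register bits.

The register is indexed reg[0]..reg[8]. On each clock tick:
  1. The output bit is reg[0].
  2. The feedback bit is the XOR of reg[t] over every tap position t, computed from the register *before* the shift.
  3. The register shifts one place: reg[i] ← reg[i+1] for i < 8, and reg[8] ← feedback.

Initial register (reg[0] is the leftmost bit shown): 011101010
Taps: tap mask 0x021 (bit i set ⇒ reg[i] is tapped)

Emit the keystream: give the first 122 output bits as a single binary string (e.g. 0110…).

01110101011011000111000100101010001101100111110011110001011011100101001000001001100111010001111101111000001111111110000111

k : reg_k → out_k, fb_k
0: 011101010 → 0, fb=1
1: 111010101 → 1, fb=1
2: 110101011 → 1, fb=0
3: 101010110 → 1, fb=1
4: 010101101 → 0, fb=1
5: 101011011 → 1, fb=0
6: 010110110 → 0, fb=0
7: 101101100 → 1, fb=0
8: 011011000 → 0, fb=1
9: 110110001 → 1, fb=1
10: 101100011 → 1, fb=1
11: 011000111 → 0, fb=0
12: 110001110 → 1, fb=0
13: 100011100 → 1, fb=0
14: 000111000 → 0, fb=1
15: 001110001 → 0, fb=0
16: 011100010 → 0, fb=0
17: 111000100 → 1, fb=1
18: 110001001 → 1, fb=0
19: 100010010 → 1, fb=1
20: 000100101 → 0, fb=0
21: 001001010 → 0, fb=1
22: 010010101 → 0, fb=0
23: 100101010 → 1, fb=0
24: 001010100 → 0, fb=0
25: 010101000 → 0, fb=1
26: 101010001 → 1, fb=1
27: 010100011 → 0, fb=0
28: 101000110 → 1, fb=1
29: 010001101 → 0, fb=1
30: 100011011 → 1, fb=0
31: 000110110 → 0, fb=0
32: 001101100 → 0, fb=1
33: 011011001 → 0, fb=1
34: 110110011 → 1, fb=1
35: 101100111 → 1, fb=1
36: 011001111 → 0, fb=1
37: 110011111 → 1, fb=0
38: 100111110 → 1, fb=0
39: 001111100 → 0, fb=1
40: 011111001 → 0, fb=1
41: 111110011 → 1, fb=1
42: 111100111 → 1, fb=1
43: 111001111 → 1, fb=0
44: 110011110 → 1, fb=0
45: 100111100 → 1, fb=0
46: 001111000 → 0, fb=1
47: 011110001 → 0, fb=0
48: 111100010 → 1, fb=1
49: 111000101 → 1, fb=1
50: 110001011 → 1, fb=0
51: 100010110 → 1, fb=1
52: 000101101 → 0, fb=1
53: 001011011 → 0, fb=1
54: 010110111 → 0, fb=0
55: 101101110 → 1, fb=0
56: 011011100 → 0, fb=1
57: 110111001 → 1, fb=0
58: 101110010 → 1, fb=1
59: 011100101 → 0, fb=0
60: 111001010 → 1, fb=0
61: 110010100 → 1, fb=1
62: 100101001 → 1, fb=0
63: 001010010 → 0, fb=0
64: 010100100 → 0, fb=0
65: 101001000 → 1, fb=0
66: 010010000 → 0, fb=0
67: 100100000 → 1, fb=1
68: 001000001 → 0, fb=0
69: 010000010 → 0, fb=0
70: 100000100 → 1, fb=1
71: 000001001 → 0, fb=1
72: 000010011 → 0, fb=0
73: 000100110 → 0, fb=0
74: 001001100 → 0, fb=1
75: 010011001 → 0, fb=1
76: 100110011 → 1, fb=1
77: 001100111 → 0, fb=0
78: 011001110 → 0, fb=1
79: 110011101 → 1, fb=0
80: 100111010 → 1, fb=0
81: 001110100 → 0, fb=0
82: 011101000 → 0, fb=1
83: 111010001 → 1, fb=1
84: 110100011 → 1, fb=1
85: 101000111 → 1, fb=1
86: 010001111 → 0, fb=1
87: 100011111 → 1, fb=0
88: 000111110 → 0, fb=1
89: 001111101 → 0, fb=1
90: 011111011 → 0, fb=1
91: 111110111 → 1, fb=1
92: 111101111 → 1, fb=0
93: 111011110 → 1, fb=0
94: 110111100 → 1, fb=0
95: 101111000 → 1, fb=0
96: 011110000 → 0, fb=0
97: 111100000 → 1, fb=1
98: 111000001 → 1, fb=1
99: 110000011 → 1, fb=1
100: 100000111 → 1, fb=1
101: 000001111 → 0, fb=1
102: 000011111 → 0, fb=1
103: 000111111 → 0, fb=1
104: 001111111 → 0, fb=1
105: 011111111 → 0, fb=1
106: 111111111 → 1, fb=0
107: 111111110 → 1, fb=0
108: 111111100 → 1, fb=0
109: 111111000 → 1, fb=0
110: 111110000 → 1, fb=1
111: 111100001 → 1, fb=1
112: 111000011 → 1, fb=1
113: 110000111 → 1, fb=1
114: 100001111 → 1, fb=0
115: 000011110 → 0, fb=1
116: 000111101 → 0, fb=1
117: 001111011 → 0, fb=1
118: 011110111 → 0, fb=0
119: 111101110 → 1, fb=0
120: 111011100 → 1, fb=0
121: 110111000 → 1, fb=0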